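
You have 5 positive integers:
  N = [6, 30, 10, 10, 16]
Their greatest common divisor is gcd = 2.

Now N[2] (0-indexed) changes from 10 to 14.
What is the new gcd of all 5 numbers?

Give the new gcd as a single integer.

Numbers: [6, 30, 10, 10, 16], gcd = 2
Change: index 2, 10 -> 14
gcd of the OTHER numbers (without index 2): gcd([6, 30, 10, 16]) = 2
New gcd = gcd(g_others, new_val) = gcd(2, 14) = 2

Answer: 2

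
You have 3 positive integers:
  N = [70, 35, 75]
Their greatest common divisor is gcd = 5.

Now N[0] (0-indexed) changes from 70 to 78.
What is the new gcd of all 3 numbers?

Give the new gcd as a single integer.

Answer: 1

Derivation:
Numbers: [70, 35, 75], gcd = 5
Change: index 0, 70 -> 78
gcd of the OTHER numbers (without index 0): gcd([35, 75]) = 5
New gcd = gcd(g_others, new_val) = gcd(5, 78) = 1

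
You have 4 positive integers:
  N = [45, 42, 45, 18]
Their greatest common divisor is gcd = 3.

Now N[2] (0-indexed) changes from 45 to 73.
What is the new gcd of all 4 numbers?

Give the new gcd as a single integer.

Answer: 1

Derivation:
Numbers: [45, 42, 45, 18], gcd = 3
Change: index 2, 45 -> 73
gcd of the OTHER numbers (without index 2): gcd([45, 42, 18]) = 3
New gcd = gcd(g_others, new_val) = gcd(3, 73) = 1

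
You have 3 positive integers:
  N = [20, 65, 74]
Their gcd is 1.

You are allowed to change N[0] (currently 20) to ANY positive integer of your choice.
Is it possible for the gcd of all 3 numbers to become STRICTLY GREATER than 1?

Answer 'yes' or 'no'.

Answer: no

Derivation:
Current gcd = 1
gcd of all OTHER numbers (without N[0]=20): gcd([65, 74]) = 1
The new gcd after any change is gcd(1, new_value).
This can be at most 1.
Since 1 = old gcd 1, the gcd can only stay the same or decrease.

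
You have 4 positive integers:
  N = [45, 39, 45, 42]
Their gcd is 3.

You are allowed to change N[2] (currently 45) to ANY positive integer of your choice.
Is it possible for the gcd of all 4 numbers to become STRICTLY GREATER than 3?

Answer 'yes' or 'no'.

Current gcd = 3
gcd of all OTHER numbers (without N[2]=45): gcd([45, 39, 42]) = 3
The new gcd after any change is gcd(3, new_value).
This can be at most 3.
Since 3 = old gcd 3, the gcd can only stay the same or decrease.

Answer: no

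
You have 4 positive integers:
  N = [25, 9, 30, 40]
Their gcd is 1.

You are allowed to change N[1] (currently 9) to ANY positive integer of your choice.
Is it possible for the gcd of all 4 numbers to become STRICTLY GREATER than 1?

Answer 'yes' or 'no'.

Current gcd = 1
gcd of all OTHER numbers (without N[1]=9): gcd([25, 30, 40]) = 5
The new gcd after any change is gcd(5, new_value).
This can be at most 5.
Since 5 > old gcd 1, the gcd CAN increase (e.g., set N[1] = 5).

Answer: yes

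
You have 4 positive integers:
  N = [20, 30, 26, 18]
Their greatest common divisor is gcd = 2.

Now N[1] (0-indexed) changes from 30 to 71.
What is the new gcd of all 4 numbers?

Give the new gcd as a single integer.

Numbers: [20, 30, 26, 18], gcd = 2
Change: index 1, 30 -> 71
gcd of the OTHER numbers (without index 1): gcd([20, 26, 18]) = 2
New gcd = gcd(g_others, new_val) = gcd(2, 71) = 1

Answer: 1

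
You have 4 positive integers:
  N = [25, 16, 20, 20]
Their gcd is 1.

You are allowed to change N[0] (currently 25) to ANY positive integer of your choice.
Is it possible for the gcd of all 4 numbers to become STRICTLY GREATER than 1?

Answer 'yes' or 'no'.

Answer: yes

Derivation:
Current gcd = 1
gcd of all OTHER numbers (without N[0]=25): gcd([16, 20, 20]) = 4
The new gcd after any change is gcd(4, new_value).
This can be at most 4.
Since 4 > old gcd 1, the gcd CAN increase (e.g., set N[0] = 4).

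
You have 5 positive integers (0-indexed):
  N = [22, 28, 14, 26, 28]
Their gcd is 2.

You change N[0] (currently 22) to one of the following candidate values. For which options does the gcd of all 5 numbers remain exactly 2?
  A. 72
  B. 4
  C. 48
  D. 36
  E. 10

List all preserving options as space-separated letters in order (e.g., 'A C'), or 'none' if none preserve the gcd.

Answer: A B C D E

Derivation:
Old gcd = 2; gcd of others (without N[0]) = 2
New gcd for candidate v: gcd(2, v). Preserves old gcd iff gcd(2, v) = 2.
  Option A: v=72, gcd(2,72)=2 -> preserves
  Option B: v=4, gcd(2,4)=2 -> preserves
  Option C: v=48, gcd(2,48)=2 -> preserves
  Option D: v=36, gcd(2,36)=2 -> preserves
  Option E: v=10, gcd(2,10)=2 -> preserves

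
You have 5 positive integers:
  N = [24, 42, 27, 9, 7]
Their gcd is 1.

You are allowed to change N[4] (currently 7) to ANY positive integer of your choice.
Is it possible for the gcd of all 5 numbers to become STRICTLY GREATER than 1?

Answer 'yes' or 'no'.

Current gcd = 1
gcd of all OTHER numbers (without N[4]=7): gcd([24, 42, 27, 9]) = 3
The new gcd after any change is gcd(3, new_value).
This can be at most 3.
Since 3 > old gcd 1, the gcd CAN increase (e.g., set N[4] = 3).

Answer: yes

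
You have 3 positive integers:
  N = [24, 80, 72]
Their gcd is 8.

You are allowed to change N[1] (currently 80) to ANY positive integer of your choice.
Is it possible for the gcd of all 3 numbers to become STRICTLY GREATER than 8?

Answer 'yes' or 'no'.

Current gcd = 8
gcd of all OTHER numbers (without N[1]=80): gcd([24, 72]) = 24
The new gcd after any change is gcd(24, new_value).
This can be at most 24.
Since 24 > old gcd 8, the gcd CAN increase (e.g., set N[1] = 24).

Answer: yes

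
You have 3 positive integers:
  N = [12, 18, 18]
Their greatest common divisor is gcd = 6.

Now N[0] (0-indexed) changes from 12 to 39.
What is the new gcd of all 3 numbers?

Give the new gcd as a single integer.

Numbers: [12, 18, 18], gcd = 6
Change: index 0, 12 -> 39
gcd of the OTHER numbers (without index 0): gcd([18, 18]) = 18
New gcd = gcd(g_others, new_val) = gcd(18, 39) = 3

Answer: 3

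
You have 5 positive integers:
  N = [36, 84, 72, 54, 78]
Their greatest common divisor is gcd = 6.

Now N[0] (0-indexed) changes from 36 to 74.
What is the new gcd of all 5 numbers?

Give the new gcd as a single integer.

Answer: 2

Derivation:
Numbers: [36, 84, 72, 54, 78], gcd = 6
Change: index 0, 36 -> 74
gcd of the OTHER numbers (without index 0): gcd([84, 72, 54, 78]) = 6
New gcd = gcd(g_others, new_val) = gcd(6, 74) = 2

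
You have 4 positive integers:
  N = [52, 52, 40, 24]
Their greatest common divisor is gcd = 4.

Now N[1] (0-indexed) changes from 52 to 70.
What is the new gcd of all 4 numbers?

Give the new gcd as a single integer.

Answer: 2

Derivation:
Numbers: [52, 52, 40, 24], gcd = 4
Change: index 1, 52 -> 70
gcd of the OTHER numbers (without index 1): gcd([52, 40, 24]) = 4
New gcd = gcd(g_others, new_val) = gcd(4, 70) = 2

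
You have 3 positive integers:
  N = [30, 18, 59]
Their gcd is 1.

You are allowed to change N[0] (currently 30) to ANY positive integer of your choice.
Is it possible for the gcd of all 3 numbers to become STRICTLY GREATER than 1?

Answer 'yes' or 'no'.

Answer: no

Derivation:
Current gcd = 1
gcd of all OTHER numbers (without N[0]=30): gcd([18, 59]) = 1
The new gcd after any change is gcd(1, new_value).
This can be at most 1.
Since 1 = old gcd 1, the gcd can only stay the same or decrease.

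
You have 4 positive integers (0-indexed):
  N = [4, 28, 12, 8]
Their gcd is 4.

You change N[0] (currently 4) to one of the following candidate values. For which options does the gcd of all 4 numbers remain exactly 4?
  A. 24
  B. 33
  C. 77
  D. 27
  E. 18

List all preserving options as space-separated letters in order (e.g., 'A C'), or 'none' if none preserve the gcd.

Old gcd = 4; gcd of others (without N[0]) = 4
New gcd for candidate v: gcd(4, v). Preserves old gcd iff gcd(4, v) = 4.
  Option A: v=24, gcd(4,24)=4 -> preserves
  Option B: v=33, gcd(4,33)=1 -> changes
  Option C: v=77, gcd(4,77)=1 -> changes
  Option D: v=27, gcd(4,27)=1 -> changes
  Option E: v=18, gcd(4,18)=2 -> changes

Answer: A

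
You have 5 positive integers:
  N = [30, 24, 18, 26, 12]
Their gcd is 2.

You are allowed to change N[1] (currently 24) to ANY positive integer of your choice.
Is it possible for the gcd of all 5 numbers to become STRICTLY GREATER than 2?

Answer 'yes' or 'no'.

Answer: no

Derivation:
Current gcd = 2
gcd of all OTHER numbers (without N[1]=24): gcd([30, 18, 26, 12]) = 2
The new gcd after any change is gcd(2, new_value).
This can be at most 2.
Since 2 = old gcd 2, the gcd can only stay the same or decrease.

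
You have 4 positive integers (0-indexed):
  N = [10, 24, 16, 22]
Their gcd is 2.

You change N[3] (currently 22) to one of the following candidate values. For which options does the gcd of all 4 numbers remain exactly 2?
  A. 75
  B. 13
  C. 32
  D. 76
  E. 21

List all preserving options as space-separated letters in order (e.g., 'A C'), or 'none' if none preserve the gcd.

Old gcd = 2; gcd of others (without N[3]) = 2
New gcd for candidate v: gcd(2, v). Preserves old gcd iff gcd(2, v) = 2.
  Option A: v=75, gcd(2,75)=1 -> changes
  Option B: v=13, gcd(2,13)=1 -> changes
  Option C: v=32, gcd(2,32)=2 -> preserves
  Option D: v=76, gcd(2,76)=2 -> preserves
  Option E: v=21, gcd(2,21)=1 -> changes

Answer: C D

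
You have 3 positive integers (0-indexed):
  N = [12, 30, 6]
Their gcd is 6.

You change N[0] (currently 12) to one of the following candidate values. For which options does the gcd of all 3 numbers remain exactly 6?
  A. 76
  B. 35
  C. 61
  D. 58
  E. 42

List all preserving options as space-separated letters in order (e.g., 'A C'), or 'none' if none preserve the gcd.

Answer: E

Derivation:
Old gcd = 6; gcd of others (without N[0]) = 6
New gcd for candidate v: gcd(6, v). Preserves old gcd iff gcd(6, v) = 6.
  Option A: v=76, gcd(6,76)=2 -> changes
  Option B: v=35, gcd(6,35)=1 -> changes
  Option C: v=61, gcd(6,61)=1 -> changes
  Option D: v=58, gcd(6,58)=2 -> changes
  Option E: v=42, gcd(6,42)=6 -> preserves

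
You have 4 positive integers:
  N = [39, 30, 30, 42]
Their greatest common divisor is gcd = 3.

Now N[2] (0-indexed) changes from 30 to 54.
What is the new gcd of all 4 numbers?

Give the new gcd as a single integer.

Numbers: [39, 30, 30, 42], gcd = 3
Change: index 2, 30 -> 54
gcd of the OTHER numbers (without index 2): gcd([39, 30, 42]) = 3
New gcd = gcd(g_others, new_val) = gcd(3, 54) = 3

Answer: 3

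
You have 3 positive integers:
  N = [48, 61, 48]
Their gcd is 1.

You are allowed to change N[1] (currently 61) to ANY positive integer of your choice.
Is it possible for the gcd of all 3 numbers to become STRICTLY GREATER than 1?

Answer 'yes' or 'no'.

Current gcd = 1
gcd of all OTHER numbers (without N[1]=61): gcd([48, 48]) = 48
The new gcd after any change is gcd(48, new_value).
This can be at most 48.
Since 48 > old gcd 1, the gcd CAN increase (e.g., set N[1] = 48).

Answer: yes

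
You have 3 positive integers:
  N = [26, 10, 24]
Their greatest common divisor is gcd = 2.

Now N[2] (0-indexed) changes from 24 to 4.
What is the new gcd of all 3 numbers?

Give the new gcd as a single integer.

Answer: 2

Derivation:
Numbers: [26, 10, 24], gcd = 2
Change: index 2, 24 -> 4
gcd of the OTHER numbers (without index 2): gcd([26, 10]) = 2
New gcd = gcd(g_others, new_val) = gcd(2, 4) = 2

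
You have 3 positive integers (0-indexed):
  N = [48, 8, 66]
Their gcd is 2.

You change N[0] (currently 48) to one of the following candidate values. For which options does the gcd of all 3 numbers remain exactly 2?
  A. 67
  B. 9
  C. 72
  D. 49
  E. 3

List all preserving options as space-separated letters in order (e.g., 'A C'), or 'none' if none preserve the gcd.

Answer: C

Derivation:
Old gcd = 2; gcd of others (without N[0]) = 2
New gcd for candidate v: gcd(2, v). Preserves old gcd iff gcd(2, v) = 2.
  Option A: v=67, gcd(2,67)=1 -> changes
  Option B: v=9, gcd(2,9)=1 -> changes
  Option C: v=72, gcd(2,72)=2 -> preserves
  Option D: v=49, gcd(2,49)=1 -> changes
  Option E: v=3, gcd(2,3)=1 -> changes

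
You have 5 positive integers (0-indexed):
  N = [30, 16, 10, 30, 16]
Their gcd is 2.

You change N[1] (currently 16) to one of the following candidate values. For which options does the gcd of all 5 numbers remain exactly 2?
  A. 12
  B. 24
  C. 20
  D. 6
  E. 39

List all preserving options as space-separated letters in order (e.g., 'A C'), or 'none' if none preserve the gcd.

Answer: A B C D

Derivation:
Old gcd = 2; gcd of others (without N[1]) = 2
New gcd for candidate v: gcd(2, v). Preserves old gcd iff gcd(2, v) = 2.
  Option A: v=12, gcd(2,12)=2 -> preserves
  Option B: v=24, gcd(2,24)=2 -> preserves
  Option C: v=20, gcd(2,20)=2 -> preserves
  Option D: v=6, gcd(2,6)=2 -> preserves
  Option E: v=39, gcd(2,39)=1 -> changes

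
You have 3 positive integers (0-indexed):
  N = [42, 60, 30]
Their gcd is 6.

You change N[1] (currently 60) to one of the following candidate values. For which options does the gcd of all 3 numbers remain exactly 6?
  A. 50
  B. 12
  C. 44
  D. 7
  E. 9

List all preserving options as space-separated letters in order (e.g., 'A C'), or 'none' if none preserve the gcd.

Answer: B

Derivation:
Old gcd = 6; gcd of others (without N[1]) = 6
New gcd for candidate v: gcd(6, v). Preserves old gcd iff gcd(6, v) = 6.
  Option A: v=50, gcd(6,50)=2 -> changes
  Option B: v=12, gcd(6,12)=6 -> preserves
  Option C: v=44, gcd(6,44)=2 -> changes
  Option D: v=7, gcd(6,7)=1 -> changes
  Option E: v=9, gcd(6,9)=3 -> changes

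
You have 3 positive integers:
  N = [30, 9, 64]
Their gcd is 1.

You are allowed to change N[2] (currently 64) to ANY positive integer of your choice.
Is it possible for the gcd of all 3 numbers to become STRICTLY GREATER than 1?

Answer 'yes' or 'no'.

Answer: yes

Derivation:
Current gcd = 1
gcd of all OTHER numbers (without N[2]=64): gcd([30, 9]) = 3
The new gcd after any change is gcd(3, new_value).
This can be at most 3.
Since 3 > old gcd 1, the gcd CAN increase (e.g., set N[2] = 3).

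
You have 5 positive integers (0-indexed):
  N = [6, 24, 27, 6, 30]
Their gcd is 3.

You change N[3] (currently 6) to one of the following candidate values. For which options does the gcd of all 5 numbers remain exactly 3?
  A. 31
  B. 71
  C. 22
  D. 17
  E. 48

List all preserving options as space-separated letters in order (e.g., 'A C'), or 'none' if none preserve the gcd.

Old gcd = 3; gcd of others (without N[3]) = 3
New gcd for candidate v: gcd(3, v). Preserves old gcd iff gcd(3, v) = 3.
  Option A: v=31, gcd(3,31)=1 -> changes
  Option B: v=71, gcd(3,71)=1 -> changes
  Option C: v=22, gcd(3,22)=1 -> changes
  Option D: v=17, gcd(3,17)=1 -> changes
  Option E: v=48, gcd(3,48)=3 -> preserves

Answer: E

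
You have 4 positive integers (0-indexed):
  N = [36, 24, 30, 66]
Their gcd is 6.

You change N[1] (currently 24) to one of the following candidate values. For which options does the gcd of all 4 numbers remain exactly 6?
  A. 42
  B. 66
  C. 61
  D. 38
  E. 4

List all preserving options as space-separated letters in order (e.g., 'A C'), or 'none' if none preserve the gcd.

Old gcd = 6; gcd of others (without N[1]) = 6
New gcd for candidate v: gcd(6, v). Preserves old gcd iff gcd(6, v) = 6.
  Option A: v=42, gcd(6,42)=6 -> preserves
  Option B: v=66, gcd(6,66)=6 -> preserves
  Option C: v=61, gcd(6,61)=1 -> changes
  Option D: v=38, gcd(6,38)=2 -> changes
  Option E: v=4, gcd(6,4)=2 -> changes

Answer: A B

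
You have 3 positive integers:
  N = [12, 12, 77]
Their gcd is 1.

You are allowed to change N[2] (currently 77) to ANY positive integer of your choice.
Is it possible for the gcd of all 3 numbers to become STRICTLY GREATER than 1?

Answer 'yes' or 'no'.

Current gcd = 1
gcd of all OTHER numbers (without N[2]=77): gcd([12, 12]) = 12
The new gcd after any change is gcd(12, new_value).
This can be at most 12.
Since 12 > old gcd 1, the gcd CAN increase (e.g., set N[2] = 12).

Answer: yes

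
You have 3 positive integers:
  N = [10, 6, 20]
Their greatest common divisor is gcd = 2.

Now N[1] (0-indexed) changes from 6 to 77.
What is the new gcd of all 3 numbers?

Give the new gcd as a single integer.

Answer: 1

Derivation:
Numbers: [10, 6, 20], gcd = 2
Change: index 1, 6 -> 77
gcd of the OTHER numbers (without index 1): gcd([10, 20]) = 10
New gcd = gcd(g_others, new_val) = gcd(10, 77) = 1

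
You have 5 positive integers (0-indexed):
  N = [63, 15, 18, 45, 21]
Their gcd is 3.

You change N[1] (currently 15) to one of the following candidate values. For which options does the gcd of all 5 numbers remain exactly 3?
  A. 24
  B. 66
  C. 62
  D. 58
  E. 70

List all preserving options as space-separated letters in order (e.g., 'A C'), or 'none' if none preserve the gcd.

Old gcd = 3; gcd of others (without N[1]) = 3
New gcd for candidate v: gcd(3, v). Preserves old gcd iff gcd(3, v) = 3.
  Option A: v=24, gcd(3,24)=3 -> preserves
  Option B: v=66, gcd(3,66)=3 -> preserves
  Option C: v=62, gcd(3,62)=1 -> changes
  Option D: v=58, gcd(3,58)=1 -> changes
  Option E: v=70, gcd(3,70)=1 -> changes

Answer: A B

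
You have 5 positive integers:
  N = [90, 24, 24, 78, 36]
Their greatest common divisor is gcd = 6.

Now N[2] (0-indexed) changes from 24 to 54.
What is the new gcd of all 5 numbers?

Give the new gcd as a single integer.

Numbers: [90, 24, 24, 78, 36], gcd = 6
Change: index 2, 24 -> 54
gcd of the OTHER numbers (without index 2): gcd([90, 24, 78, 36]) = 6
New gcd = gcd(g_others, new_val) = gcd(6, 54) = 6

Answer: 6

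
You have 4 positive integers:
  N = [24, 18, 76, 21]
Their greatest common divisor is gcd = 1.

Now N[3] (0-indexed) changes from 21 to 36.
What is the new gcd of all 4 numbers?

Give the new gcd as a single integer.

Numbers: [24, 18, 76, 21], gcd = 1
Change: index 3, 21 -> 36
gcd of the OTHER numbers (without index 3): gcd([24, 18, 76]) = 2
New gcd = gcd(g_others, new_val) = gcd(2, 36) = 2

Answer: 2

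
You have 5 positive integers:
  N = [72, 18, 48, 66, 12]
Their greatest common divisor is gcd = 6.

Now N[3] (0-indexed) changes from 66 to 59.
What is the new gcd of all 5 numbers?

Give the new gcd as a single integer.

Answer: 1

Derivation:
Numbers: [72, 18, 48, 66, 12], gcd = 6
Change: index 3, 66 -> 59
gcd of the OTHER numbers (without index 3): gcd([72, 18, 48, 12]) = 6
New gcd = gcd(g_others, new_val) = gcd(6, 59) = 1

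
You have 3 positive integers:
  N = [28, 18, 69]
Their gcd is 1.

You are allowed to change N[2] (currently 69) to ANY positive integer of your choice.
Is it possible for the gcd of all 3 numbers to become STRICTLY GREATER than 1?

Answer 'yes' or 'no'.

Current gcd = 1
gcd of all OTHER numbers (without N[2]=69): gcd([28, 18]) = 2
The new gcd after any change is gcd(2, new_value).
This can be at most 2.
Since 2 > old gcd 1, the gcd CAN increase (e.g., set N[2] = 2).

Answer: yes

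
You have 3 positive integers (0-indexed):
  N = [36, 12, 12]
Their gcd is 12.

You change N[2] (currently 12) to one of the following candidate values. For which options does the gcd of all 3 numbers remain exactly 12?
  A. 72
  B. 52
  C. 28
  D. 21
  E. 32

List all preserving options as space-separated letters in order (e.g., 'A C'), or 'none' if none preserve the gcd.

Old gcd = 12; gcd of others (without N[2]) = 12
New gcd for candidate v: gcd(12, v). Preserves old gcd iff gcd(12, v) = 12.
  Option A: v=72, gcd(12,72)=12 -> preserves
  Option B: v=52, gcd(12,52)=4 -> changes
  Option C: v=28, gcd(12,28)=4 -> changes
  Option D: v=21, gcd(12,21)=3 -> changes
  Option E: v=32, gcd(12,32)=4 -> changes

Answer: A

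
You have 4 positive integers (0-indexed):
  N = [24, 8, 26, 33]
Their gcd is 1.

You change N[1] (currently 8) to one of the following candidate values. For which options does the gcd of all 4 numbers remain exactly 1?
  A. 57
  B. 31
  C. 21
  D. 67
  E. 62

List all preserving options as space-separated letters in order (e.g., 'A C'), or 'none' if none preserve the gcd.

Old gcd = 1; gcd of others (without N[1]) = 1
New gcd for candidate v: gcd(1, v). Preserves old gcd iff gcd(1, v) = 1.
  Option A: v=57, gcd(1,57)=1 -> preserves
  Option B: v=31, gcd(1,31)=1 -> preserves
  Option C: v=21, gcd(1,21)=1 -> preserves
  Option D: v=67, gcd(1,67)=1 -> preserves
  Option E: v=62, gcd(1,62)=1 -> preserves

Answer: A B C D E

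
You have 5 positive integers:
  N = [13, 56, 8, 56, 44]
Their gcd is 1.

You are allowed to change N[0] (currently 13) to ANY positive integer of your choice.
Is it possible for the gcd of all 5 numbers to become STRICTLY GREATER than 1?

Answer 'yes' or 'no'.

Answer: yes

Derivation:
Current gcd = 1
gcd of all OTHER numbers (without N[0]=13): gcd([56, 8, 56, 44]) = 4
The new gcd after any change is gcd(4, new_value).
This can be at most 4.
Since 4 > old gcd 1, the gcd CAN increase (e.g., set N[0] = 4).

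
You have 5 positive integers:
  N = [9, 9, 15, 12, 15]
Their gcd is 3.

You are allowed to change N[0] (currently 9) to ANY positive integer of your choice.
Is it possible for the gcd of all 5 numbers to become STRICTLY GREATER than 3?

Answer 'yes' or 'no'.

Answer: no

Derivation:
Current gcd = 3
gcd of all OTHER numbers (without N[0]=9): gcd([9, 15, 12, 15]) = 3
The new gcd after any change is gcd(3, new_value).
This can be at most 3.
Since 3 = old gcd 3, the gcd can only stay the same or decrease.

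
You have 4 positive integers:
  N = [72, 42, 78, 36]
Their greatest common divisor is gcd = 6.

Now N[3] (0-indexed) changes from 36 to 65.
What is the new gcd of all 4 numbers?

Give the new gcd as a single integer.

Numbers: [72, 42, 78, 36], gcd = 6
Change: index 3, 36 -> 65
gcd of the OTHER numbers (without index 3): gcd([72, 42, 78]) = 6
New gcd = gcd(g_others, new_val) = gcd(6, 65) = 1

Answer: 1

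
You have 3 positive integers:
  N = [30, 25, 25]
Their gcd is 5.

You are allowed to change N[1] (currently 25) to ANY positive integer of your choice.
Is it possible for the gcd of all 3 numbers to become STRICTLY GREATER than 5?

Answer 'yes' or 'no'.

Answer: no

Derivation:
Current gcd = 5
gcd of all OTHER numbers (without N[1]=25): gcd([30, 25]) = 5
The new gcd after any change is gcd(5, new_value).
This can be at most 5.
Since 5 = old gcd 5, the gcd can only stay the same or decrease.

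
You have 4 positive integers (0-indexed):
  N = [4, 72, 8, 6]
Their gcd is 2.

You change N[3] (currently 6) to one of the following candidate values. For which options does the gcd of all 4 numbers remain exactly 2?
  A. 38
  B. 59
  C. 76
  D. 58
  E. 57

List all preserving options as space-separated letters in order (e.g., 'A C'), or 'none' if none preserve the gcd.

Answer: A D

Derivation:
Old gcd = 2; gcd of others (without N[3]) = 4
New gcd for candidate v: gcd(4, v). Preserves old gcd iff gcd(4, v) = 2.
  Option A: v=38, gcd(4,38)=2 -> preserves
  Option B: v=59, gcd(4,59)=1 -> changes
  Option C: v=76, gcd(4,76)=4 -> changes
  Option D: v=58, gcd(4,58)=2 -> preserves
  Option E: v=57, gcd(4,57)=1 -> changes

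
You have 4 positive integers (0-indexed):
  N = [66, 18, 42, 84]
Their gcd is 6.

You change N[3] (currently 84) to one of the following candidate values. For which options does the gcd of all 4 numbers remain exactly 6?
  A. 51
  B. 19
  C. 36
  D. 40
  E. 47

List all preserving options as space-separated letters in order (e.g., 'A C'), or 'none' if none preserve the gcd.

Old gcd = 6; gcd of others (without N[3]) = 6
New gcd for candidate v: gcd(6, v). Preserves old gcd iff gcd(6, v) = 6.
  Option A: v=51, gcd(6,51)=3 -> changes
  Option B: v=19, gcd(6,19)=1 -> changes
  Option C: v=36, gcd(6,36)=6 -> preserves
  Option D: v=40, gcd(6,40)=2 -> changes
  Option E: v=47, gcd(6,47)=1 -> changes

Answer: C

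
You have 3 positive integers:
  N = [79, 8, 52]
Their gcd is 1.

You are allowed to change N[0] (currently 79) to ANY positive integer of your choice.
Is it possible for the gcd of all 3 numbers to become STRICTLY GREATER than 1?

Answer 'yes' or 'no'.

Current gcd = 1
gcd of all OTHER numbers (without N[0]=79): gcd([8, 52]) = 4
The new gcd after any change is gcd(4, new_value).
This can be at most 4.
Since 4 > old gcd 1, the gcd CAN increase (e.g., set N[0] = 4).

Answer: yes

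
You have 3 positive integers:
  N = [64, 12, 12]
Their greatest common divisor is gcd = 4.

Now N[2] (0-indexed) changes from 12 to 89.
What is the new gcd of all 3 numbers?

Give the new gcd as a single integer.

Answer: 1

Derivation:
Numbers: [64, 12, 12], gcd = 4
Change: index 2, 12 -> 89
gcd of the OTHER numbers (without index 2): gcd([64, 12]) = 4
New gcd = gcd(g_others, new_val) = gcd(4, 89) = 1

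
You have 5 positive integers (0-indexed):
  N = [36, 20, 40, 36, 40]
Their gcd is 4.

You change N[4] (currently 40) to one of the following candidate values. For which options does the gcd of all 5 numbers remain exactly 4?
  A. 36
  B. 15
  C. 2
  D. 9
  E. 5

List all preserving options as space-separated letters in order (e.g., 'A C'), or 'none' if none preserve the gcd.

Answer: A

Derivation:
Old gcd = 4; gcd of others (without N[4]) = 4
New gcd for candidate v: gcd(4, v). Preserves old gcd iff gcd(4, v) = 4.
  Option A: v=36, gcd(4,36)=4 -> preserves
  Option B: v=15, gcd(4,15)=1 -> changes
  Option C: v=2, gcd(4,2)=2 -> changes
  Option D: v=9, gcd(4,9)=1 -> changes
  Option E: v=5, gcd(4,5)=1 -> changes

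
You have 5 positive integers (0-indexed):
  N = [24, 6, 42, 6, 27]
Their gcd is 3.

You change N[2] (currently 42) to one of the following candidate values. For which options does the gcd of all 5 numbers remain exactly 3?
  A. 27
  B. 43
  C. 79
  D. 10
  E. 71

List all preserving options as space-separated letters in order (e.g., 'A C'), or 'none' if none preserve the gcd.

Answer: A

Derivation:
Old gcd = 3; gcd of others (without N[2]) = 3
New gcd for candidate v: gcd(3, v). Preserves old gcd iff gcd(3, v) = 3.
  Option A: v=27, gcd(3,27)=3 -> preserves
  Option B: v=43, gcd(3,43)=1 -> changes
  Option C: v=79, gcd(3,79)=1 -> changes
  Option D: v=10, gcd(3,10)=1 -> changes
  Option E: v=71, gcd(3,71)=1 -> changes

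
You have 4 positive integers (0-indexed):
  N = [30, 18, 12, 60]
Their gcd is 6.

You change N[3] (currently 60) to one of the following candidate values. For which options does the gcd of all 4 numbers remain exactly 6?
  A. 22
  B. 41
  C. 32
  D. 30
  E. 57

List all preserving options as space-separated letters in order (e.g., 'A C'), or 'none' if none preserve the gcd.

Old gcd = 6; gcd of others (without N[3]) = 6
New gcd for candidate v: gcd(6, v). Preserves old gcd iff gcd(6, v) = 6.
  Option A: v=22, gcd(6,22)=2 -> changes
  Option B: v=41, gcd(6,41)=1 -> changes
  Option C: v=32, gcd(6,32)=2 -> changes
  Option D: v=30, gcd(6,30)=6 -> preserves
  Option E: v=57, gcd(6,57)=3 -> changes

Answer: D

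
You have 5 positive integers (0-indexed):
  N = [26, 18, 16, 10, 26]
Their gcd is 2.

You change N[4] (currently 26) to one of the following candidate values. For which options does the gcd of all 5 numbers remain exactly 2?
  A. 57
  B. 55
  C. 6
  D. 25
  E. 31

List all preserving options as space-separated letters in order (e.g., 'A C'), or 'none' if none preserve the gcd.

Answer: C

Derivation:
Old gcd = 2; gcd of others (without N[4]) = 2
New gcd for candidate v: gcd(2, v). Preserves old gcd iff gcd(2, v) = 2.
  Option A: v=57, gcd(2,57)=1 -> changes
  Option B: v=55, gcd(2,55)=1 -> changes
  Option C: v=6, gcd(2,6)=2 -> preserves
  Option D: v=25, gcd(2,25)=1 -> changes
  Option E: v=31, gcd(2,31)=1 -> changes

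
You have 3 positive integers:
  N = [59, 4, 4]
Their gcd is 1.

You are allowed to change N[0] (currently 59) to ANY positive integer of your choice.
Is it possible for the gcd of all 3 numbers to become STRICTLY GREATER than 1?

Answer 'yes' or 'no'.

Current gcd = 1
gcd of all OTHER numbers (without N[0]=59): gcd([4, 4]) = 4
The new gcd after any change is gcd(4, new_value).
This can be at most 4.
Since 4 > old gcd 1, the gcd CAN increase (e.g., set N[0] = 4).

Answer: yes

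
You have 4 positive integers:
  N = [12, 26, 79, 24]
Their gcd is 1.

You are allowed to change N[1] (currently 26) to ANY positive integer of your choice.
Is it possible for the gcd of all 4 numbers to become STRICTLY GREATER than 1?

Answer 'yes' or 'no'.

Current gcd = 1
gcd of all OTHER numbers (without N[1]=26): gcd([12, 79, 24]) = 1
The new gcd after any change is gcd(1, new_value).
This can be at most 1.
Since 1 = old gcd 1, the gcd can only stay the same or decrease.

Answer: no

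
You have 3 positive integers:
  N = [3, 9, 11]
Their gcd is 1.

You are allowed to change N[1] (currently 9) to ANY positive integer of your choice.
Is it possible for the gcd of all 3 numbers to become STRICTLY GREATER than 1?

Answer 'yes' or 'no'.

Answer: no

Derivation:
Current gcd = 1
gcd of all OTHER numbers (without N[1]=9): gcd([3, 11]) = 1
The new gcd after any change is gcd(1, new_value).
This can be at most 1.
Since 1 = old gcd 1, the gcd can only stay the same or decrease.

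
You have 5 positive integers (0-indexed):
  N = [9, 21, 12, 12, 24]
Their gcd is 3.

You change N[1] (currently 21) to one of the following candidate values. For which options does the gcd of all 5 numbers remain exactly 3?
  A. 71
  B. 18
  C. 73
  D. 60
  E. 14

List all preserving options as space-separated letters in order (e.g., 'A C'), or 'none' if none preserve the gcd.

Answer: B D

Derivation:
Old gcd = 3; gcd of others (without N[1]) = 3
New gcd for candidate v: gcd(3, v). Preserves old gcd iff gcd(3, v) = 3.
  Option A: v=71, gcd(3,71)=1 -> changes
  Option B: v=18, gcd(3,18)=3 -> preserves
  Option C: v=73, gcd(3,73)=1 -> changes
  Option D: v=60, gcd(3,60)=3 -> preserves
  Option E: v=14, gcd(3,14)=1 -> changes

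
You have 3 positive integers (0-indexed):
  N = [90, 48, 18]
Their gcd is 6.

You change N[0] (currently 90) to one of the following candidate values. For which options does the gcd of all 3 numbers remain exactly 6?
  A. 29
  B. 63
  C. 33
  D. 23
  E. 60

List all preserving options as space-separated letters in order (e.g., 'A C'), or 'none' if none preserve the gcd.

Answer: E

Derivation:
Old gcd = 6; gcd of others (without N[0]) = 6
New gcd for candidate v: gcd(6, v). Preserves old gcd iff gcd(6, v) = 6.
  Option A: v=29, gcd(6,29)=1 -> changes
  Option B: v=63, gcd(6,63)=3 -> changes
  Option C: v=33, gcd(6,33)=3 -> changes
  Option D: v=23, gcd(6,23)=1 -> changes
  Option E: v=60, gcd(6,60)=6 -> preserves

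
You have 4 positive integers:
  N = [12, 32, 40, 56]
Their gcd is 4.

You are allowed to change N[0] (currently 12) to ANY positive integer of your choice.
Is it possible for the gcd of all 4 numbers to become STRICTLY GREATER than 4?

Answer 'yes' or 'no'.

Current gcd = 4
gcd of all OTHER numbers (without N[0]=12): gcd([32, 40, 56]) = 8
The new gcd after any change is gcd(8, new_value).
This can be at most 8.
Since 8 > old gcd 4, the gcd CAN increase (e.g., set N[0] = 8).

Answer: yes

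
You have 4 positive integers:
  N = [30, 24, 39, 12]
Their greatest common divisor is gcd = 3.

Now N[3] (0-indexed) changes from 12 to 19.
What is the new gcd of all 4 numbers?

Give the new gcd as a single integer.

Numbers: [30, 24, 39, 12], gcd = 3
Change: index 3, 12 -> 19
gcd of the OTHER numbers (without index 3): gcd([30, 24, 39]) = 3
New gcd = gcd(g_others, new_val) = gcd(3, 19) = 1

Answer: 1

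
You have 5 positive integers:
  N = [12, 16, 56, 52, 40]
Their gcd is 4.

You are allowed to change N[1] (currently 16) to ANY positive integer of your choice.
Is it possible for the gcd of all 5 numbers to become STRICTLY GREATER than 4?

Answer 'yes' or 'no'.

Answer: no

Derivation:
Current gcd = 4
gcd of all OTHER numbers (without N[1]=16): gcd([12, 56, 52, 40]) = 4
The new gcd after any change is gcd(4, new_value).
This can be at most 4.
Since 4 = old gcd 4, the gcd can only stay the same or decrease.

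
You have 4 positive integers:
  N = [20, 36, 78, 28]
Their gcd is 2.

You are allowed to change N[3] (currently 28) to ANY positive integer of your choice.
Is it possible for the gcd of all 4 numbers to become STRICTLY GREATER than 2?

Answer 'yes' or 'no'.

Answer: no

Derivation:
Current gcd = 2
gcd of all OTHER numbers (without N[3]=28): gcd([20, 36, 78]) = 2
The new gcd after any change is gcd(2, new_value).
This can be at most 2.
Since 2 = old gcd 2, the gcd can only stay the same or decrease.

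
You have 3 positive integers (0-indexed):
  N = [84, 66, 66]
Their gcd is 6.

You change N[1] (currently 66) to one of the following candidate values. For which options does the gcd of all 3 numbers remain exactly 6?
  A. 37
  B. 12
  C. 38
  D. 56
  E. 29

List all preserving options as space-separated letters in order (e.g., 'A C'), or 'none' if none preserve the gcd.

Old gcd = 6; gcd of others (without N[1]) = 6
New gcd for candidate v: gcd(6, v). Preserves old gcd iff gcd(6, v) = 6.
  Option A: v=37, gcd(6,37)=1 -> changes
  Option B: v=12, gcd(6,12)=6 -> preserves
  Option C: v=38, gcd(6,38)=2 -> changes
  Option D: v=56, gcd(6,56)=2 -> changes
  Option E: v=29, gcd(6,29)=1 -> changes

Answer: B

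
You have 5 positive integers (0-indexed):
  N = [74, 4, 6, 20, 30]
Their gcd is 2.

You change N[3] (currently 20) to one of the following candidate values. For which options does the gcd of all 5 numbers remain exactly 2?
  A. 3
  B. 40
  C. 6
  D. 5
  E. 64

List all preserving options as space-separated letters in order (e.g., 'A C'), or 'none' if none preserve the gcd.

Answer: B C E

Derivation:
Old gcd = 2; gcd of others (without N[3]) = 2
New gcd for candidate v: gcd(2, v). Preserves old gcd iff gcd(2, v) = 2.
  Option A: v=3, gcd(2,3)=1 -> changes
  Option B: v=40, gcd(2,40)=2 -> preserves
  Option C: v=6, gcd(2,6)=2 -> preserves
  Option D: v=5, gcd(2,5)=1 -> changes
  Option E: v=64, gcd(2,64)=2 -> preserves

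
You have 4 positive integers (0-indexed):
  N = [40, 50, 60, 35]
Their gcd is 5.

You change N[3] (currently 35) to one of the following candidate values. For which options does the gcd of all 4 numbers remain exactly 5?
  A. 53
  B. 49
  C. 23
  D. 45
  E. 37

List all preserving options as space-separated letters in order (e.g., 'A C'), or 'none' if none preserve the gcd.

Answer: D

Derivation:
Old gcd = 5; gcd of others (without N[3]) = 10
New gcd for candidate v: gcd(10, v). Preserves old gcd iff gcd(10, v) = 5.
  Option A: v=53, gcd(10,53)=1 -> changes
  Option B: v=49, gcd(10,49)=1 -> changes
  Option C: v=23, gcd(10,23)=1 -> changes
  Option D: v=45, gcd(10,45)=5 -> preserves
  Option E: v=37, gcd(10,37)=1 -> changes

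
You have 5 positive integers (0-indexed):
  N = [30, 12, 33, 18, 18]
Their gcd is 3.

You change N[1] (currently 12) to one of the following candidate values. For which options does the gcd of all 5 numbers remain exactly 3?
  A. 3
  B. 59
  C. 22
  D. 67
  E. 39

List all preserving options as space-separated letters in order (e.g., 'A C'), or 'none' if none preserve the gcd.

Old gcd = 3; gcd of others (without N[1]) = 3
New gcd for candidate v: gcd(3, v). Preserves old gcd iff gcd(3, v) = 3.
  Option A: v=3, gcd(3,3)=3 -> preserves
  Option B: v=59, gcd(3,59)=1 -> changes
  Option C: v=22, gcd(3,22)=1 -> changes
  Option D: v=67, gcd(3,67)=1 -> changes
  Option E: v=39, gcd(3,39)=3 -> preserves

Answer: A E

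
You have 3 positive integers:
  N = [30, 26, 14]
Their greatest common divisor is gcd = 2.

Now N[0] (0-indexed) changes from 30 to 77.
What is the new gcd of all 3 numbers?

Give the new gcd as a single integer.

Numbers: [30, 26, 14], gcd = 2
Change: index 0, 30 -> 77
gcd of the OTHER numbers (without index 0): gcd([26, 14]) = 2
New gcd = gcd(g_others, new_val) = gcd(2, 77) = 1

Answer: 1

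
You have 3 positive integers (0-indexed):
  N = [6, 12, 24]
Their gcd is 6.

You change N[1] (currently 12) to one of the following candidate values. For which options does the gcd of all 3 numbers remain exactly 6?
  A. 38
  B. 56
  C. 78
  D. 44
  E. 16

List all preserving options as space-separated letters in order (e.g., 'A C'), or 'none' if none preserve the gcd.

Old gcd = 6; gcd of others (without N[1]) = 6
New gcd for candidate v: gcd(6, v). Preserves old gcd iff gcd(6, v) = 6.
  Option A: v=38, gcd(6,38)=2 -> changes
  Option B: v=56, gcd(6,56)=2 -> changes
  Option C: v=78, gcd(6,78)=6 -> preserves
  Option D: v=44, gcd(6,44)=2 -> changes
  Option E: v=16, gcd(6,16)=2 -> changes

Answer: C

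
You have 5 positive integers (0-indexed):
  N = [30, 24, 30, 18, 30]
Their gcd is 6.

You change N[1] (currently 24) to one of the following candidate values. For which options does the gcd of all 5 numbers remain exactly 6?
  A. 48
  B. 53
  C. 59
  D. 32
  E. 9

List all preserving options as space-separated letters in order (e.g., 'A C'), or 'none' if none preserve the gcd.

Old gcd = 6; gcd of others (without N[1]) = 6
New gcd for candidate v: gcd(6, v). Preserves old gcd iff gcd(6, v) = 6.
  Option A: v=48, gcd(6,48)=6 -> preserves
  Option B: v=53, gcd(6,53)=1 -> changes
  Option C: v=59, gcd(6,59)=1 -> changes
  Option D: v=32, gcd(6,32)=2 -> changes
  Option E: v=9, gcd(6,9)=3 -> changes

Answer: A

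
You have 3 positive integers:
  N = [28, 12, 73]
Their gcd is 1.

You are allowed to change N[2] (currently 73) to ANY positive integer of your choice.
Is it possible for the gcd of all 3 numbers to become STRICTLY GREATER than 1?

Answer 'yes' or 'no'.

Answer: yes

Derivation:
Current gcd = 1
gcd of all OTHER numbers (without N[2]=73): gcd([28, 12]) = 4
The new gcd after any change is gcd(4, new_value).
This can be at most 4.
Since 4 > old gcd 1, the gcd CAN increase (e.g., set N[2] = 4).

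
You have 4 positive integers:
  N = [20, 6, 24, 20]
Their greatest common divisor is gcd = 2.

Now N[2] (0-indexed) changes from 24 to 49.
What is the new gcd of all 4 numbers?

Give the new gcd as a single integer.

Numbers: [20, 6, 24, 20], gcd = 2
Change: index 2, 24 -> 49
gcd of the OTHER numbers (without index 2): gcd([20, 6, 20]) = 2
New gcd = gcd(g_others, new_val) = gcd(2, 49) = 1

Answer: 1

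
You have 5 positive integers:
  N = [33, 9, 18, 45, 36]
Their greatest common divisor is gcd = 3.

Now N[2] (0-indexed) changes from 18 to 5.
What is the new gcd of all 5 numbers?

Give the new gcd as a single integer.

Answer: 1

Derivation:
Numbers: [33, 9, 18, 45, 36], gcd = 3
Change: index 2, 18 -> 5
gcd of the OTHER numbers (without index 2): gcd([33, 9, 45, 36]) = 3
New gcd = gcd(g_others, new_val) = gcd(3, 5) = 1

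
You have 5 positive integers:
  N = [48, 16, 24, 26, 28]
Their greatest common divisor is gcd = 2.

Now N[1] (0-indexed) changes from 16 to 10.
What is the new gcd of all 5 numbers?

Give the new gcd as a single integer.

Answer: 2

Derivation:
Numbers: [48, 16, 24, 26, 28], gcd = 2
Change: index 1, 16 -> 10
gcd of the OTHER numbers (without index 1): gcd([48, 24, 26, 28]) = 2
New gcd = gcd(g_others, new_val) = gcd(2, 10) = 2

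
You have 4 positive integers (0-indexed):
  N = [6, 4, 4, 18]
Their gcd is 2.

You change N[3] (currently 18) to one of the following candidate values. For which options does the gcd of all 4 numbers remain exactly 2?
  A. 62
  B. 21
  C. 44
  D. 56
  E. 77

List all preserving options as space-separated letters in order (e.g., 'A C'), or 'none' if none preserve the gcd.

Answer: A C D

Derivation:
Old gcd = 2; gcd of others (without N[3]) = 2
New gcd for candidate v: gcd(2, v). Preserves old gcd iff gcd(2, v) = 2.
  Option A: v=62, gcd(2,62)=2 -> preserves
  Option B: v=21, gcd(2,21)=1 -> changes
  Option C: v=44, gcd(2,44)=2 -> preserves
  Option D: v=56, gcd(2,56)=2 -> preserves
  Option E: v=77, gcd(2,77)=1 -> changes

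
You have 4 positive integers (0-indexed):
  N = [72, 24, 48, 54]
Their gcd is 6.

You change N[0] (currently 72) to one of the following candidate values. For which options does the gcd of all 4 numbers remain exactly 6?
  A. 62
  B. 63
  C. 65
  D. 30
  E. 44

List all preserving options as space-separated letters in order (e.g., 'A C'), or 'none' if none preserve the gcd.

Answer: D

Derivation:
Old gcd = 6; gcd of others (without N[0]) = 6
New gcd for candidate v: gcd(6, v). Preserves old gcd iff gcd(6, v) = 6.
  Option A: v=62, gcd(6,62)=2 -> changes
  Option B: v=63, gcd(6,63)=3 -> changes
  Option C: v=65, gcd(6,65)=1 -> changes
  Option D: v=30, gcd(6,30)=6 -> preserves
  Option E: v=44, gcd(6,44)=2 -> changes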